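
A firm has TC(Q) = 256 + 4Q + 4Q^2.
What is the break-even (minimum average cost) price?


AC(Q) = 256/Q + 4 + 4Q
To minimize: dAC/dQ = -256/Q^2 + 4 = 0
Q^2 = 256/4 = 64
Q* = 8
Min AC = 256/8 + 4 + 4*8
Min AC = 32 + 4 + 32 = 68

68


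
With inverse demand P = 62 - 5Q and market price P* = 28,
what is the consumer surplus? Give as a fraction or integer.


Maximum willingness to pay (at Q=0): P_max = 62
Quantity demanded at P* = 28:
Q* = (62 - 28)/5 = 34/5
CS = (1/2) * Q* * (P_max - P*)
CS = (1/2) * 34/5 * (62 - 28)
CS = (1/2) * 34/5 * 34 = 578/5

578/5


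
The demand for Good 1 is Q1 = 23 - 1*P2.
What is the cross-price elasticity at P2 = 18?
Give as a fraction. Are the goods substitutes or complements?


dQ1/dP2 = -1
At P2 = 18: Q1 = 23 - 1*18 = 5
Exy = (dQ1/dP2)(P2/Q1) = -1 * 18 / 5 = -18/5
Since Exy < 0, the goods are complements.

-18/5 (complements)


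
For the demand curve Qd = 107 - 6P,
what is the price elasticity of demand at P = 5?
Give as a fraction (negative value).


dQ/dP = -6
At P = 5: Q = 107 - 6*5 = 77
E = (dQ/dP)(P/Q) = (-6)(5/77) = -30/77

-30/77


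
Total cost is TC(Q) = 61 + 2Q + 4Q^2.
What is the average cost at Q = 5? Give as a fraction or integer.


TC(5) = 61 + 2*5 + 4*5^2
TC(5) = 61 + 10 + 100 = 171
AC = TC/Q = 171/5 = 171/5

171/5


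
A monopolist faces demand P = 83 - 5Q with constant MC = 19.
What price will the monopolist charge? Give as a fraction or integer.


MR = 83 - 10Q
Set MR = MC: 83 - 10Q = 19
Q* = 32/5
Substitute into demand:
P* = 83 - 5*32/5 = 51

51


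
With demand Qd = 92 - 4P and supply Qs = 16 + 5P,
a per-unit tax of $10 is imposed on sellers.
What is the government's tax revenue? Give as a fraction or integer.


With tax on sellers, new supply: Qs' = 16 + 5(P - 10)
= 5P - 34
New equilibrium quantity:
Q_new = 36
Tax revenue = tax * Q_new = 10 * 36 = 360

360


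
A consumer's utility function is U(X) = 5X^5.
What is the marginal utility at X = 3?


MU = dU/dX = 5*5*X^(5-1)
MU = 25*X^4
At X = 3:
MU = 25 * 3^4
MU = 25 * 81 = 2025

2025


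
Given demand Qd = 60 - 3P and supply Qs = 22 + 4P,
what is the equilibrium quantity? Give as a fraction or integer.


First find equilibrium price:
60 - 3P = 22 + 4P
P* = 38/7 = 38/7
Then substitute into demand:
Q* = 60 - 3 * 38/7 = 306/7

306/7


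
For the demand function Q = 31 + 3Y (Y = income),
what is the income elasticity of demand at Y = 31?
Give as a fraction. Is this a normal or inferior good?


dQ/dY = 3
At Y = 31: Q = 31 + 3*31 = 124
Ey = (dQ/dY)(Y/Q) = 3 * 31 / 124 = 3/4
Since Ey > 0, this is a normal good.

3/4 (normal good)


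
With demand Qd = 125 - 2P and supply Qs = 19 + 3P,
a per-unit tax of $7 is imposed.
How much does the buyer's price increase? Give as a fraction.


With a per-unit tax, the buyer's price increase depends on relative slopes.
Supply slope: d = 3, Demand slope: b = 2
Buyer's price increase = d * tax / (b + d)
= 3 * 7 / (2 + 3)
= 21 / 5 = 21/5

21/5


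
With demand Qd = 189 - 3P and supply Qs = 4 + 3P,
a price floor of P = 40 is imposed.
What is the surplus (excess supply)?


At P = 40:
Qd = 189 - 3*40 = 69
Qs = 4 + 3*40 = 124
Surplus = Qs - Qd = 124 - 69 = 55

55


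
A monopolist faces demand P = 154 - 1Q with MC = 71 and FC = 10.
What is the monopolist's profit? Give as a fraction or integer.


MR = MC: 154 - 2Q = 71
Q* = 83/2
P* = 154 - 1*83/2 = 225/2
Profit = (P* - MC)*Q* - FC
= (225/2 - 71)*83/2 - 10
= 83/2*83/2 - 10
= 6889/4 - 10 = 6849/4

6849/4


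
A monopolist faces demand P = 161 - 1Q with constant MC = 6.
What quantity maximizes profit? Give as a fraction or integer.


TR = P*Q = (161 - 1Q)Q = 161Q - 1Q^2
MR = dTR/dQ = 161 - 2Q
Set MR = MC:
161 - 2Q = 6
155 = 2Q
Q* = 155/2 = 155/2

155/2


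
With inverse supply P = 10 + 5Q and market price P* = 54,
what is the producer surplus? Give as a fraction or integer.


Minimum supply price (at Q=0): P_min = 10
Quantity supplied at P* = 54:
Q* = (54 - 10)/5 = 44/5
PS = (1/2) * Q* * (P* - P_min)
PS = (1/2) * 44/5 * (54 - 10)
PS = (1/2) * 44/5 * 44 = 968/5

968/5


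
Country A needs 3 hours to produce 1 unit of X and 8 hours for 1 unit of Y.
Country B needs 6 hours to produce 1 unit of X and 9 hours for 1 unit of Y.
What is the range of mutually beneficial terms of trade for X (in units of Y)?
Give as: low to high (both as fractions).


Opportunity cost of X for Country A = hours_X / hours_Y = 3/8 = 3/8 units of Y
Opportunity cost of X for Country B = hours_X / hours_Y = 6/9 = 2/3 units of Y
Terms of trade must be between the two opportunity costs.
Range: 3/8 to 2/3

3/8 to 2/3


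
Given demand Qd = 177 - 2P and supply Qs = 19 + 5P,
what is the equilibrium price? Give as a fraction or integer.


At equilibrium, Qd = Qs.
177 - 2P = 19 + 5P
177 - 19 = 2P + 5P
158 = 7P
P* = 158/7 = 158/7

158/7


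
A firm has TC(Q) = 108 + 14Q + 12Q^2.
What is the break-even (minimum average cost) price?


AC(Q) = 108/Q + 14 + 12Q
To minimize: dAC/dQ = -108/Q^2 + 12 = 0
Q^2 = 108/12 = 9
Q* = 3
Min AC = 108/3 + 14 + 12*3
Min AC = 36 + 14 + 36 = 86

86


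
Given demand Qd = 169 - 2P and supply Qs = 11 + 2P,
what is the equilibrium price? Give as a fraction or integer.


At equilibrium, Qd = Qs.
169 - 2P = 11 + 2P
169 - 11 = 2P + 2P
158 = 4P
P* = 158/4 = 79/2

79/2


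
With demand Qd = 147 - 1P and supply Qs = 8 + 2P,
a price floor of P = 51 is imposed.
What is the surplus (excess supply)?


At P = 51:
Qd = 147 - 1*51 = 96
Qs = 8 + 2*51 = 110
Surplus = Qs - Qd = 110 - 96 = 14

14


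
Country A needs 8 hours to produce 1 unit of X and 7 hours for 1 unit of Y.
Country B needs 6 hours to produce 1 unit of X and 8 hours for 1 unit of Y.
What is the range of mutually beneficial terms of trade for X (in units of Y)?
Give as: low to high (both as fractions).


Opportunity cost of X for Country A = hours_X / hours_Y = 8/7 = 8/7 units of Y
Opportunity cost of X for Country B = hours_X / hours_Y = 6/8 = 3/4 units of Y
Terms of trade must be between the two opportunity costs.
Range: 3/4 to 8/7

3/4 to 8/7


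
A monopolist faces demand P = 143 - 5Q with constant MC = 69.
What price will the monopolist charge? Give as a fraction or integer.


MR = 143 - 10Q
Set MR = MC: 143 - 10Q = 69
Q* = 37/5
Substitute into demand:
P* = 143 - 5*37/5 = 106

106


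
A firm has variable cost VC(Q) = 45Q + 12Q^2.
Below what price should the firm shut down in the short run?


AVC(Q) = VC(Q)/Q = 45 + 12Q
AVC is increasing in Q, so minimum AVC is at Q -> 0+.
Min AVC = 45
The firm should shut down if P < 45.

45


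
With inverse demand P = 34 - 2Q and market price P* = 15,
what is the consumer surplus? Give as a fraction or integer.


Maximum willingness to pay (at Q=0): P_max = 34
Quantity demanded at P* = 15:
Q* = (34 - 15)/2 = 19/2
CS = (1/2) * Q* * (P_max - P*)
CS = (1/2) * 19/2 * (34 - 15)
CS = (1/2) * 19/2 * 19 = 361/4

361/4


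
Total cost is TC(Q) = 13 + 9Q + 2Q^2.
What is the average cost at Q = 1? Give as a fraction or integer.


TC(1) = 13 + 9*1 + 2*1^2
TC(1) = 13 + 9 + 2 = 24
AC = TC/Q = 24/1 = 24

24


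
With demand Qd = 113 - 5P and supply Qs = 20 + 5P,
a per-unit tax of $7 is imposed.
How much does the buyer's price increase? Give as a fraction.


With a per-unit tax, the buyer's price increase depends on relative slopes.
Supply slope: d = 5, Demand slope: b = 5
Buyer's price increase = d * tax / (b + d)
= 5 * 7 / (5 + 5)
= 35 / 10 = 7/2

7/2


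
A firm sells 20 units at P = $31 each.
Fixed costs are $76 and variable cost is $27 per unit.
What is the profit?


Total Revenue = P * Q = 31 * 20 = $620
Total Cost = FC + VC*Q = 76 + 27*20 = $616
Profit = TR - TC = 620 - 616 = $4

$4


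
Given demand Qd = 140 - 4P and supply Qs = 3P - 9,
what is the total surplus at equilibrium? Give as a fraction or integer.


Find equilibrium: 140 - 4P = 3P - 9
140 + 9 = 7P
P* = 149/7 = 149/7
Q* = 3*149/7 - 9 = 384/7
Inverse demand: P = 35 - Q/4, so P_max = 35
Inverse supply: P = 3 + Q/3, so P_min = 3
CS = (1/2) * 384/7 * (35 - 149/7) = 18432/49
PS = (1/2) * 384/7 * (149/7 - 3) = 24576/49
TS = CS + PS = 18432/49 + 24576/49 = 6144/7

6144/7


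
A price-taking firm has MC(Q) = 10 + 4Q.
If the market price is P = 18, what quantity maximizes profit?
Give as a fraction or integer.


In perfect competition, profit is maximized where P = MC.
18 = 10 + 4Q
8 = 4Q
Q* = 8/4 = 2

2


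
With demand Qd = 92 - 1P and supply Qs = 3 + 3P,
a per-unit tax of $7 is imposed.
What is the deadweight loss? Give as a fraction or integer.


Pre-tax equilibrium quantity: Q* = 279/4
Post-tax equilibrium quantity: Q_tax = 129/2
Reduction in quantity: Q* - Q_tax = 21/4
DWL = (1/2) * tax * (Q* - Q_tax)
DWL = (1/2) * 7 * 21/4 = 147/8

147/8


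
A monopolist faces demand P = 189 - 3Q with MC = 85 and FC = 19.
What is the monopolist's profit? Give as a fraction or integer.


MR = MC: 189 - 6Q = 85
Q* = 52/3
P* = 189 - 3*52/3 = 137
Profit = (P* - MC)*Q* - FC
= (137 - 85)*52/3 - 19
= 52*52/3 - 19
= 2704/3 - 19 = 2647/3

2647/3


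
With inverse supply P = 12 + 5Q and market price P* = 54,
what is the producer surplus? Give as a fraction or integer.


Minimum supply price (at Q=0): P_min = 12
Quantity supplied at P* = 54:
Q* = (54 - 12)/5 = 42/5
PS = (1/2) * Q* * (P* - P_min)
PS = (1/2) * 42/5 * (54 - 12)
PS = (1/2) * 42/5 * 42 = 882/5

882/5


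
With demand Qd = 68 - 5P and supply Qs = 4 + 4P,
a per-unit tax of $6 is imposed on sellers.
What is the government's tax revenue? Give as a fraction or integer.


With tax on sellers, new supply: Qs' = 4 + 4(P - 6)
= 4P - 20
New equilibrium quantity:
Q_new = 172/9
Tax revenue = tax * Q_new = 6 * 172/9 = 344/3

344/3


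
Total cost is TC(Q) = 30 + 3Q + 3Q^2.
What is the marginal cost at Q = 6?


MC = dTC/dQ = 3 + 2*3*Q
At Q = 6:
MC = 3 + 6*6
MC = 3 + 36 = 39

39


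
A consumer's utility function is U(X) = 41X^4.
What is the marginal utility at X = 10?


MU = dU/dX = 41*4*X^(4-1)
MU = 164*X^3
At X = 10:
MU = 164 * 10^3
MU = 164 * 1000 = 164000

164000


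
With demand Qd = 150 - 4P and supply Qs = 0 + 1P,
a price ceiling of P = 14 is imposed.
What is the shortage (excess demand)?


At P = 14:
Qd = 150 - 4*14 = 94
Qs = 0 + 1*14 = 14
Shortage = Qd - Qs = 94 - 14 = 80

80


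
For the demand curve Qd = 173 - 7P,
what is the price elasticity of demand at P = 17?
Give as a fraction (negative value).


dQ/dP = -7
At P = 17: Q = 173 - 7*17 = 54
E = (dQ/dP)(P/Q) = (-7)(17/54) = -119/54

-119/54


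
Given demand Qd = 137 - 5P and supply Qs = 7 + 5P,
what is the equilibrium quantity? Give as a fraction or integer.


First find equilibrium price:
137 - 5P = 7 + 5P
P* = 130/10 = 13
Then substitute into demand:
Q* = 137 - 5 * 13 = 72

72


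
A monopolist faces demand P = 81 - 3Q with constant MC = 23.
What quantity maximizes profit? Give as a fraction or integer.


TR = P*Q = (81 - 3Q)Q = 81Q - 3Q^2
MR = dTR/dQ = 81 - 6Q
Set MR = MC:
81 - 6Q = 23
58 = 6Q
Q* = 58/6 = 29/3

29/3


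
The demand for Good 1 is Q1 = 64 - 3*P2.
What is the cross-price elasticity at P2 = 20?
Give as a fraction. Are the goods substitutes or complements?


dQ1/dP2 = -3
At P2 = 20: Q1 = 64 - 3*20 = 4
Exy = (dQ1/dP2)(P2/Q1) = -3 * 20 / 4 = -15
Since Exy < 0, the goods are complements.

-15 (complements)


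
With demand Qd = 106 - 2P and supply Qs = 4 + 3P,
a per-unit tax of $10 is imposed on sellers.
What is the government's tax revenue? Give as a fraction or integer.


With tax on sellers, new supply: Qs' = 4 + 3(P - 10)
= 3P - 26
New equilibrium quantity:
Q_new = 266/5
Tax revenue = tax * Q_new = 10 * 266/5 = 532

532


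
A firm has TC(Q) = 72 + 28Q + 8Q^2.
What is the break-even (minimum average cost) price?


AC(Q) = 72/Q + 28 + 8Q
To minimize: dAC/dQ = -72/Q^2 + 8 = 0
Q^2 = 72/8 = 9
Q* = 3
Min AC = 72/3 + 28 + 8*3
Min AC = 24 + 28 + 24 = 76

76


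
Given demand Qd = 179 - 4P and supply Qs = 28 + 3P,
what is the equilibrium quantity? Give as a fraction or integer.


First find equilibrium price:
179 - 4P = 28 + 3P
P* = 151/7 = 151/7
Then substitute into demand:
Q* = 179 - 4 * 151/7 = 649/7

649/7


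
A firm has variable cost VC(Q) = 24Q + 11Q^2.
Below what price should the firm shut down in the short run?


AVC(Q) = VC(Q)/Q = 24 + 11Q
AVC is increasing in Q, so minimum AVC is at Q -> 0+.
Min AVC = 24
The firm should shut down if P < 24.

24


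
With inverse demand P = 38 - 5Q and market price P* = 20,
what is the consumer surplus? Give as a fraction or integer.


Maximum willingness to pay (at Q=0): P_max = 38
Quantity demanded at P* = 20:
Q* = (38 - 20)/5 = 18/5
CS = (1/2) * Q* * (P_max - P*)
CS = (1/2) * 18/5 * (38 - 20)
CS = (1/2) * 18/5 * 18 = 162/5

162/5


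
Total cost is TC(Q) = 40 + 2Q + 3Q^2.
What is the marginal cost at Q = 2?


MC = dTC/dQ = 2 + 2*3*Q
At Q = 2:
MC = 2 + 6*2
MC = 2 + 12 = 14

14


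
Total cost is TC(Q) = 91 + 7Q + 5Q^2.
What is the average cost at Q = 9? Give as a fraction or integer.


TC(9) = 91 + 7*9 + 5*9^2
TC(9) = 91 + 63 + 405 = 559
AC = TC/Q = 559/9 = 559/9

559/9


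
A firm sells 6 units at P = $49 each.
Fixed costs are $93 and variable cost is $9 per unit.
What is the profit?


Total Revenue = P * Q = 49 * 6 = $294
Total Cost = FC + VC*Q = 93 + 9*6 = $147
Profit = TR - TC = 294 - 147 = $147

$147


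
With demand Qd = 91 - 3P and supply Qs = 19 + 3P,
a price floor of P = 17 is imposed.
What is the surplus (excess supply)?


At P = 17:
Qd = 91 - 3*17 = 40
Qs = 19 + 3*17 = 70
Surplus = Qs - Qd = 70 - 40 = 30

30


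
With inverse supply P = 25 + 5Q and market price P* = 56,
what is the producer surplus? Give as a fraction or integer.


Minimum supply price (at Q=0): P_min = 25
Quantity supplied at P* = 56:
Q* = (56 - 25)/5 = 31/5
PS = (1/2) * Q* * (P* - P_min)
PS = (1/2) * 31/5 * (56 - 25)
PS = (1/2) * 31/5 * 31 = 961/10

961/10


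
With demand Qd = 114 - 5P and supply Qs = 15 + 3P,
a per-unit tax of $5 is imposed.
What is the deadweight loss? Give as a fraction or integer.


Pre-tax equilibrium quantity: Q* = 417/8
Post-tax equilibrium quantity: Q_tax = 171/4
Reduction in quantity: Q* - Q_tax = 75/8
DWL = (1/2) * tax * (Q* - Q_tax)
DWL = (1/2) * 5 * 75/8 = 375/16

375/16


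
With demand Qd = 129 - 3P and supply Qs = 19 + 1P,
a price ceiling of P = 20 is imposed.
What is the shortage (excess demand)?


At P = 20:
Qd = 129 - 3*20 = 69
Qs = 19 + 1*20 = 39
Shortage = Qd - Qs = 69 - 39 = 30

30


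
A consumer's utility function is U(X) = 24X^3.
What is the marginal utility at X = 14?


MU = dU/dX = 24*3*X^(3-1)
MU = 72*X^2
At X = 14:
MU = 72 * 14^2
MU = 72 * 196 = 14112

14112


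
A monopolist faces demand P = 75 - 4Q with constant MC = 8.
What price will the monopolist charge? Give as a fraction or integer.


MR = 75 - 8Q
Set MR = MC: 75 - 8Q = 8
Q* = 67/8
Substitute into demand:
P* = 75 - 4*67/8 = 83/2

83/2


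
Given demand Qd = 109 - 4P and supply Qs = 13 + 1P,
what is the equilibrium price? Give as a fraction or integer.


At equilibrium, Qd = Qs.
109 - 4P = 13 + 1P
109 - 13 = 4P + 1P
96 = 5P
P* = 96/5 = 96/5

96/5


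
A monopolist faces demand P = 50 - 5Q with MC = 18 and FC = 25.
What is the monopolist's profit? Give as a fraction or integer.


MR = MC: 50 - 10Q = 18
Q* = 16/5
P* = 50 - 5*16/5 = 34
Profit = (P* - MC)*Q* - FC
= (34 - 18)*16/5 - 25
= 16*16/5 - 25
= 256/5 - 25 = 131/5

131/5


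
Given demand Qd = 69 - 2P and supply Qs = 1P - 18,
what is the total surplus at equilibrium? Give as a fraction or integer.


Find equilibrium: 69 - 2P = 1P - 18
69 + 18 = 3P
P* = 87/3 = 29
Q* = 1*29 - 18 = 11
Inverse demand: P = 69/2 - Q/2, so P_max = 69/2
Inverse supply: P = 18 + Q/1, so P_min = 18
CS = (1/2) * 11 * (69/2 - 29) = 121/4
PS = (1/2) * 11 * (29 - 18) = 121/2
TS = CS + PS = 121/4 + 121/2 = 363/4

363/4


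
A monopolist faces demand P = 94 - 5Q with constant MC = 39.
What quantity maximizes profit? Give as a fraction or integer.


TR = P*Q = (94 - 5Q)Q = 94Q - 5Q^2
MR = dTR/dQ = 94 - 10Q
Set MR = MC:
94 - 10Q = 39
55 = 10Q
Q* = 55/10 = 11/2

11/2


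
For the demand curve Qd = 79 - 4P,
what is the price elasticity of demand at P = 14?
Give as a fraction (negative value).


dQ/dP = -4
At P = 14: Q = 79 - 4*14 = 23
E = (dQ/dP)(P/Q) = (-4)(14/23) = -56/23

-56/23


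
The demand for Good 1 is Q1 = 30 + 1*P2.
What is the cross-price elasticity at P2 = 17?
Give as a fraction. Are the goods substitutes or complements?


dQ1/dP2 = 1
At P2 = 17: Q1 = 30 + 1*17 = 47
Exy = (dQ1/dP2)(P2/Q1) = 1 * 17 / 47 = 17/47
Since Exy > 0, the goods are substitutes.

17/47 (substitutes)


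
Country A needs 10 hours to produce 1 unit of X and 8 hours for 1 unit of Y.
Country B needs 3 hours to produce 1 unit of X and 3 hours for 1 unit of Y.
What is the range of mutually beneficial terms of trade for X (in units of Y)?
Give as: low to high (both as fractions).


Opportunity cost of X for Country A = hours_X / hours_Y = 10/8 = 5/4 units of Y
Opportunity cost of X for Country B = hours_X / hours_Y = 3/3 = 1 units of Y
Terms of trade must be between the two opportunity costs.
Range: 1 to 5/4

1 to 5/4


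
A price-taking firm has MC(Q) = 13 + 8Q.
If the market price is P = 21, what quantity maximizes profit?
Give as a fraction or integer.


In perfect competition, profit is maximized where P = MC.
21 = 13 + 8Q
8 = 8Q
Q* = 8/8 = 1

1


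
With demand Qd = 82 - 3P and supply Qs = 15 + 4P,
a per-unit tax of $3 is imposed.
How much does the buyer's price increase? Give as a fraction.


With a per-unit tax, the buyer's price increase depends on relative slopes.
Supply slope: d = 4, Demand slope: b = 3
Buyer's price increase = d * tax / (b + d)
= 4 * 3 / (3 + 4)
= 12 / 7 = 12/7

12/7


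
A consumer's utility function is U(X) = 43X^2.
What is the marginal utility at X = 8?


MU = dU/dX = 43*2*X^(2-1)
MU = 86*X^1
At X = 8:
MU = 86 * 8^1
MU = 86 * 8 = 688

688


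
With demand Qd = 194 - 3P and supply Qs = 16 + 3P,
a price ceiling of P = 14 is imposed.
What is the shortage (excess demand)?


At P = 14:
Qd = 194 - 3*14 = 152
Qs = 16 + 3*14 = 58
Shortage = Qd - Qs = 152 - 58 = 94

94


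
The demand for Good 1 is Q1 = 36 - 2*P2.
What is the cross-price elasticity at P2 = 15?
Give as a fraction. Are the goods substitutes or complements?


dQ1/dP2 = -2
At P2 = 15: Q1 = 36 - 2*15 = 6
Exy = (dQ1/dP2)(P2/Q1) = -2 * 15 / 6 = -5
Since Exy < 0, the goods are complements.

-5 (complements)


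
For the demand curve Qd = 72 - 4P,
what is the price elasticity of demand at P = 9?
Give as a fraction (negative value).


dQ/dP = -4
At P = 9: Q = 72 - 4*9 = 36
E = (dQ/dP)(P/Q) = (-4)(9/36) = -1

-1


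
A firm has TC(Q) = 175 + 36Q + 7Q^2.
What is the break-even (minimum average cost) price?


AC(Q) = 175/Q + 36 + 7Q
To minimize: dAC/dQ = -175/Q^2 + 7 = 0
Q^2 = 175/7 = 25
Q* = 5
Min AC = 175/5 + 36 + 7*5
Min AC = 35 + 36 + 35 = 106

106


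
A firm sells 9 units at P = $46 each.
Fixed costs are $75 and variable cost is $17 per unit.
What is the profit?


Total Revenue = P * Q = 46 * 9 = $414
Total Cost = FC + VC*Q = 75 + 17*9 = $228
Profit = TR - TC = 414 - 228 = $186

$186


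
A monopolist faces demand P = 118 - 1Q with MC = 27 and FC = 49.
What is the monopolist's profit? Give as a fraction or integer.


MR = MC: 118 - 2Q = 27
Q* = 91/2
P* = 118 - 1*91/2 = 145/2
Profit = (P* - MC)*Q* - FC
= (145/2 - 27)*91/2 - 49
= 91/2*91/2 - 49
= 8281/4 - 49 = 8085/4

8085/4


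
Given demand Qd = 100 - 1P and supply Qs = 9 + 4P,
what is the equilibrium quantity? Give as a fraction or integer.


First find equilibrium price:
100 - 1P = 9 + 4P
P* = 91/5 = 91/5
Then substitute into demand:
Q* = 100 - 1 * 91/5 = 409/5

409/5


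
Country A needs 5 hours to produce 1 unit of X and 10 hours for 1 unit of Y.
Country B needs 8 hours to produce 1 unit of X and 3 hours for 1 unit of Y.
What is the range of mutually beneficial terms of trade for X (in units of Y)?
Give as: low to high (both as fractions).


Opportunity cost of X for Country A = hours_X / hours_Y = 5/10 = 1/2 units of Y
Opportunity cost of X for Country B = hours_X / hours_Y = 8/3 = 8/3 units of Y
Terms of trade must be between the two opportunity costs.
Range: 1/2 to 8/3

1/2 to 8/3


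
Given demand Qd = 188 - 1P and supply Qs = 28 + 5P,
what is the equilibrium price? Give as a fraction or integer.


At equilibrium, Qd = Qs.
188 - 1P = 28 + 5P
188 - 28 = 1P + 5P
160 = 6P
P* = 160/6 = 80/3

80/3


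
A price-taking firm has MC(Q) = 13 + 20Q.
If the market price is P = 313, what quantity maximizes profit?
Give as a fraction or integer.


In perfect competition, profit is maximized where P = MC.
313 = 13 + 20Q
300 = 20Q
Q* = 300/20 = 15

15


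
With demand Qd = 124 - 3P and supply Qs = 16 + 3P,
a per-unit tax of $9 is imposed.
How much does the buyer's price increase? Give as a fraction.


With a per-unit tax, the buyer's price increase depends on relative slopes.
Supply slope: d = 3, Demand slope: b = 3
Buyer's price increase = d * tax / (b + d)
= 3 * 9 / (3 + 3)
= 27 / 6 = 9/2

9/2


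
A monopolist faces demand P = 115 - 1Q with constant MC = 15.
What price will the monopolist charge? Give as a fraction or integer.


MR = 115 - 2Q
Set MR = MC: 115 - 2Q = 15
Q* = 50
Substitute into demand:
P* = 115 - 1*50 = 65

65


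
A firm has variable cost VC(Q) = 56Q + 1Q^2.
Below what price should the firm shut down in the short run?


AVC(Q) = VC(Q)/Q = 56 + 1Q
AVC is increasing in Q, so minimum AVC is at Q -> 0+.
Min AVC = 56
The firm should shut down if P < 56.

56


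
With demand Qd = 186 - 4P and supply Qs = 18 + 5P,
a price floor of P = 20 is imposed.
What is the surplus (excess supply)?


At P = 20:
Qd = 186 - 4*20 = 106
Qs = 18 + 5*20 = 118
Surplus = Qs - Qd = 118 - 106 = 12

12


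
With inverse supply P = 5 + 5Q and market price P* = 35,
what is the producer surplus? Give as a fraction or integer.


Minimum supply price (at Q=0): P_min = 5
Quantity supplied at P* = 35:
Q* = (35 - 5)/5 = 6
PS = (1/2) * Q* * (P* - P_min)
PS = (1/2) * 6 * (35 - 5)
PS = (1/2) * 6 * 30 = 90

90


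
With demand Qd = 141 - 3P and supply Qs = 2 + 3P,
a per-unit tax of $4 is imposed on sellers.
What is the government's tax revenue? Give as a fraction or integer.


With tax on sellers, new supply: Qs' = 2 + 3(P - 4)
= 3P - 10
New equilibrium quantity:
Q_new = 131/2
Tax revenue = tax * Q_new = 4 * 131/2 = 262

262


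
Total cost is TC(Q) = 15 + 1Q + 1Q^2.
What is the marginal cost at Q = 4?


MC = dTC/dQ = 1 + 2*1*Q
At Q = 4:
MC = 1 + 2*4
MC = 1 + 8 = 9

9


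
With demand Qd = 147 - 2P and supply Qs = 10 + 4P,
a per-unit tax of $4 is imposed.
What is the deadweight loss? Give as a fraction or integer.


Pre-tax equilibrium quantity: Q* = 304/3
Post-tax equilibrium quantity: Q_tax = 96
Reduction in quantity: Q* - Q_tax = 16/3
DWL = (1/2) * tax * (Q* - Q_tax)
DWL = (1/2) * 4 * 16/3 = 32/3

32/3


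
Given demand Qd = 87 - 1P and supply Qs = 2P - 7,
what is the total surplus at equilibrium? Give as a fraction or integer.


Find equilibrium: 87 - 1P = 2P - 7
87 + 7 = 3P
P* = 94/3 = 94/3
Q* = 2*94/3 - 7 = 167/3
Inverse demand: P = 87 - Q/1, so P_max = 87
Inverse supply: P = 7/2 + Q/2, so P_min = 7/2
CS = (1/2) * 167/3 * (87 - 94/3) = 27889/18
PS = (1/2) * 167/3 * (94/3 - 7/2) = 27889/36
TS = CS + PS = 27889/18 + 27889/36 = 27889/12

27889/12


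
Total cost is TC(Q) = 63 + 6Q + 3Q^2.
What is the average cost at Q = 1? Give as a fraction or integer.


TC(1) = 63 + 6*1 + 3*1^2
TC(1) = 63 + 6 + 3 = 72
AC = TC/Q = 72/1 = 72

72


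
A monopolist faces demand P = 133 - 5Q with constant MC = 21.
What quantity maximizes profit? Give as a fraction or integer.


TR = P*Q = (133 - 5Q)Q = 133Q - 5Q^2
MR = dTR/dQ = 133 - 10Q
Set MR = MC:
133 - 10Q = 21
112 = 10Q
Q* = 112/10 = 56/5

56/5


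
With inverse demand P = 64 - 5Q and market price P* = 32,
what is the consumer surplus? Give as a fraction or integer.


Maximum willingness to pay (at Q=0): P_max = 64
Quantity demanded at P* = 32:
Q* = (64 - 32)/5 = 32/5
CS = (1/2) * Q* * (P_max - P*)
CS = (1/2) * 32/5 * (64 - 32)
CS = (1/2) * 32/5 * 32 = 512/5

512/5


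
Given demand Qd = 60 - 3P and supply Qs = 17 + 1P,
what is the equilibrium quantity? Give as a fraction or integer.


First find equilibrium price:
60 - 3P = 17 + 1P
P* = 43/4 = 43/4
Then substitute into demand:
Q* = 60 - 3 * 43/4 = 111/4

111/4


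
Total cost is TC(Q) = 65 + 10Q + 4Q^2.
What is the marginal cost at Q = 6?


MC = dTC/dQ = 10 + 2*4*Q
At Q = 6:
MC = 10 + 8*6
MC = 10 + 48 = 58

58


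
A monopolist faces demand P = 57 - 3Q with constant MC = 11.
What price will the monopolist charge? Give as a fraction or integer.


MR = 57 - 6Q
Set MR = MC: 57 - 6Q = 11
Q* = 23/3
Substitute into demand:
P* = 57 - 3*23/3 = 34

34


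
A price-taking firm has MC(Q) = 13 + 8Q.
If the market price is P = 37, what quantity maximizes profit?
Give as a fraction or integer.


In perfect competition, profit is maximized where P = MC.
37 = 13 + 8Q
24 = 8Q
Q* = 24/8 = 3

3


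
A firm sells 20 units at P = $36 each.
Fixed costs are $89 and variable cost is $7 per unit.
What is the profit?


Total Revenue = P * Q = 36 * 20 = $720
Total Cost = FC + VC*Q = 89 + 7*20 = $229
Profit = TR - TC = 720 - 229 = $491

$491


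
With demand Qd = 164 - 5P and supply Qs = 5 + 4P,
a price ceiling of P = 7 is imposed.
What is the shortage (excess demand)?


At P = 7:
Qd = 164 - 5*7 = 129
Qs = 5 + 4*7 = 33
Shortage = Qd - Qs = 129 - 33 = 96

96


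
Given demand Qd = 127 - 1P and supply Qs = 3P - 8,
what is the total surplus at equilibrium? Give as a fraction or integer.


Find equilibrium: 127 - 1P = 3P - 8
127 + 8 = 4P
P* = 135/4 = 135/4
Q* = 3*135/4 - 8 = 373/4
Inverse demand: P = 127 - Q/1, so P_max = 127
Inverse supply: P = 8/3 + Q/3, so P_min = 8/3
CS = (1/2) * 373/4 * (127 - 135/4) = 139129/32
PS = (1/2) * 373/4 * (135/4 - 8/3) = 139129/96
TS = CS + PS = 139129/32 + 139129/96 = 139129/24

139129/24


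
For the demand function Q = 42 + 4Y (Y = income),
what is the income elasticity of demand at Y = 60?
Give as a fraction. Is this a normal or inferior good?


dQ/dY = 4
At Y = 60: Q = 42 + 4*60 = 282
Ey = (dQ/dY)(Y/Q) = 4 * 60 / 282 = 40/47
Since Ey > 0, this is a normal good.

40/47 (normal good)


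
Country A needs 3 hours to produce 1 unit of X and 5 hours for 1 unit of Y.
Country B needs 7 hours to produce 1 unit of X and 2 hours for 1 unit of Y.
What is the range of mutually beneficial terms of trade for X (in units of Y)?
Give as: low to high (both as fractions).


Opportunity cost of X for Country A = hours_X / hours_Y = 3/5 = 3/5 units of Y
Opportunity cost of X for Country B = hours_X / hours_Y = 7/2 = 7/2 units of Y
Terms of trade must be between the two opportunity costs.
Range: 3/5 to 7/2

3/5 to 7/2


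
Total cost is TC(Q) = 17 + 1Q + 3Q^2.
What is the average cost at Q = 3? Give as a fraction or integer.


TC(3) = 17 + 1*3 + 3*3^2
TC(3) = 17 + 3 + 27 = 47
AC = TC/Q = 47/3 = 47/3

47/3


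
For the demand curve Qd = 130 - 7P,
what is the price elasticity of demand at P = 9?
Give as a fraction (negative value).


dQ/dP = -7
At P = 9: Q = 130 - 7*9 = 67
E = (dQ/dP)(P/Q) = (-7)(9/67) = -63/67

-63/67


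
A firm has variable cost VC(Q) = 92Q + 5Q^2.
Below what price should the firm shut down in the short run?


AVC(Q) = VC(Q)/Q = 92 + 5Q
AVC is increasing in Q, so minimum AVC is at Q -> 0+.
Min AVC = 92
The firm should shut down if P < 92.

92


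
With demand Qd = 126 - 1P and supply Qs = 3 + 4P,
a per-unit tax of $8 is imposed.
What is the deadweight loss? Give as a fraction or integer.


Pre-tax equilibrium quantity: Q* = 507/5
Post-tax equilibrium quantity: Q_tax = 95
Reduction in quantity: Q* - Q_tax = 32/5
DWL = (1/2) * tax * (Q* - Q_tax)
DWL = (1/2) * 8 * 32/5 = 128/5

128/5


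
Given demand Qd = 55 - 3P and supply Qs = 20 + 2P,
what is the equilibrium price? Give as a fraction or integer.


At equilibrium, Qd = Qs.
55 - 3P = 20 + 2P
55 - 20 = 3P + 2P
35 = 5P
P* = 35/5 = 7

7


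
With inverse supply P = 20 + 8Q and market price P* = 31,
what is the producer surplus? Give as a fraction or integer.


Minimum supply price (at Q=0): P_min = 20
Quantity supplied at P* = 31:
Q* = (31 - 20)/8 = 11/8
PS = (1/2) * Q* * (P* - P_min)
PS = (1/2) * 11/8 * (31 - 20)
PS = (1/2) * 11/8 * 11 = 121/16

121/16


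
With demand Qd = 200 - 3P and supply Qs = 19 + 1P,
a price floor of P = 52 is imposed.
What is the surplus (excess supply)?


At P = 52:
Qd = 200 - 3*52 = 44
Qs = 19 + 1*52 = 71
Surplus = Qs - Qd = 71 - 44 = 27

27


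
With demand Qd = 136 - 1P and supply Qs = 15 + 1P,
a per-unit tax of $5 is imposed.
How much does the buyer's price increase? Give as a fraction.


With a per-unit tax, the buyer's price increase depends on relative slopes.
Supply slope: d = 1, Demand slope: b = 1
Buyer's price increase = d * tax / (b + d)
= 1 * 5 / (1 + 1)
= 5 / 2 = 5/2

5/2


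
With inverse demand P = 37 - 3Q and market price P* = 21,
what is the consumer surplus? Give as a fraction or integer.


Maximum willingness to pay (at Q=0): P_max = 37
Quantity demanded at P* = 21:
Q* = (37 - 21)/3 = 16/3
CS = (1/2) * Q* * (P_max - P*)
CS = (1/2) * 16/3 * (37 - 21)
CS = (1/2) * 16/3 * 16 = 128/3

128/3


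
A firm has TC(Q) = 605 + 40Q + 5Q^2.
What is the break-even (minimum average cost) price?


AC(Q) = 605/Q + 40 + 5Q
To minimize: dAC/dQ = -605/Q^2 + 5 = 0
Q^2 = 605/5 = 121
Q* = 11
Min AC = 605/11 + 40 + 5*11
Min AC = 55 + 40 + 55 = 150

150


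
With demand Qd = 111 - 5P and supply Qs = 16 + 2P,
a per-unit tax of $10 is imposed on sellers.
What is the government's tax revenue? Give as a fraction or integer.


With tax on sellers, new supply: Qs' = 16 + 2(P - 10)
= 2P - 4
New equilibrium quantity:
Q_new = 202/7
Tax revenue = tax * Q_new = 10 * 202/7 = 2020/7

2020/7


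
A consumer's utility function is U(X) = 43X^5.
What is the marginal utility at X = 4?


MU = dU/dX = 43*5*X^(5-1)
MU = 215*X^4
At X = 4:
MU = 215 * 4^4
MU = 215 * 256 = 55040

55040


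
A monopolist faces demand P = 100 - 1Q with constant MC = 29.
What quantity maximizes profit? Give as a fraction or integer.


TR = P*Q = (100 - 1Q)Q = 100Q - 1Q^2
MR = dTR/dQ = 100 - 2Q
Set MR = MC:
100 - 2Q = 29
71 = 2Q
Q* = 71/2 = 71/2

71/2


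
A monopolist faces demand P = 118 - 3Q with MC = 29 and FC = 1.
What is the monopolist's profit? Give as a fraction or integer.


MR = MC: 118 - 6Q = 29
Q* = 89/6
P* = 118 - 3*89/6 = 147/2
Profit = (P* - MC)*Q* - FC
= (147/2 - 29)*89/6 - 1
= 89/2*89/6 - 1
= 7921/12 - 1 = 7909/12

7909/12


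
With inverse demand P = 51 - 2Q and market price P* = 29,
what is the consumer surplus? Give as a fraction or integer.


Maximum willingness to pay (at Q=0): P_max = 51
Quantity demanded at P* = 29:
Q* = (51 - 29)/2 = 11
CS = (1/2) * Q* * (P_max - P*)
CS = (1/2) * 11 * (51 - 29)
CS = (1/2) * 11 * 22 = 121

121


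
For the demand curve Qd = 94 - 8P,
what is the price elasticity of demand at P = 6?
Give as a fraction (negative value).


dQ/dP = -8
At P = 6: Q = 94 - 8*6 = 46
E = (dQ/dP)(P/Q) = (-8)(6/46) = -24/23

-24/23


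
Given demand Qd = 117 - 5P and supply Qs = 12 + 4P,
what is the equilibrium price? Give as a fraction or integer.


At equilibrium, Qd = Qs.
117 - 5P = 12 + 4P
117 - 12 = 5P + 4P
105 = 9P
P* = 105/9 = 35/3

35/3


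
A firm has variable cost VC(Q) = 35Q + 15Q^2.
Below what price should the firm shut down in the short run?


AVC(Q) = VC(Q)/Q = 35 + 15Q
AVC is increasing in Q, so minimum AVC is at Q -> 0+.
Min AVC = 35
The firm should shut down if P < 35.

35


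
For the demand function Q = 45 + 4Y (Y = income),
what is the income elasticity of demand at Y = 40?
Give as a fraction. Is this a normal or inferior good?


dQ/dY = 4
At Y = 40: Q = 45 + 4*40 = 205
Ey = (dQ/dY)(Y/Q) = 4 * 40 / 205 = 32/41
Since Ey > 0, this is a normal good.

32/41 (normal good)


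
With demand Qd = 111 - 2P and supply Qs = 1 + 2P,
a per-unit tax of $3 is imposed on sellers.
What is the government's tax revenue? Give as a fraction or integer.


With tax on sellers, new supply: Qs' = 1 + 2(P - 3)
= 2P - 5
New equilibrium quantity:
Q_new = 53
Tax revenue = tax * Q_new = 3 * 53 = 159

159


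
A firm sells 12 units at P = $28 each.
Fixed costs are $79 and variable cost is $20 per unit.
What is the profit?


Total Revenue = P * Q = 28 * 12 = $336
Total Cost = FC + VC*Q = 79 + 20*12 = $319
Profit = TR - TC = 336 - 319 = $17

$17


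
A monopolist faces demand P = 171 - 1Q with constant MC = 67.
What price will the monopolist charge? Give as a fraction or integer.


MR = 171 - 2Q
Set MR = MC: 171 - 2Q = 67
Q* = 52
Substitute into demand:
P* = 171 - 1*52 = 119

119


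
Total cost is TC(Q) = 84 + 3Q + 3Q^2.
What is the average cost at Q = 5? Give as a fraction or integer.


TC(5) = 84 + 3*5 + 3*5^2
TC(5) = 84 + 15 + 75 = 174
AC = TC/Q = 174/5 = 174/5

174/5


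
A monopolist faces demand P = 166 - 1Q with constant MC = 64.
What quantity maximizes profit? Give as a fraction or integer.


TR = P*Q = (166 - 1Q)Q = 166Q - 1Q^2
MR = dTR/dQ = 166 - 2Q
Set MR = MC:
166 - 2Q = 64
102 = 2Q
Q* = 102/2 = 51

51


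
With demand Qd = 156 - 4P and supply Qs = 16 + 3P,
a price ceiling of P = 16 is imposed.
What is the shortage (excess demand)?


At P = 16:
Qd = 156 - 4*16 = 92
Qs = 16 + 3*16 = 64
Shortage = Qd - Qs = 92 - 64 = 28

28


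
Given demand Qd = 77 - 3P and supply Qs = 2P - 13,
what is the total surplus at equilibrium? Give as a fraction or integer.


Find equilibrium: 77 - 3P = 2P - 13
77 + 13 = 5P
P* = 90/5 = 18
Q* = 2*18 - 13 = 23
Inverse demand: P = 77/3 - Q/3, so P_max = 77/3
Inverse supply: P = 13/2 + Q/2, so P_min = 13/2
CS = (1/2) * 23 * (77/3 - 18) = 529/6
PS = (1/2) * 23 * (18 - 13/2) = 529/4
TS = CS + PS = 529/6 + 529/4 = 2645/12

2645/12


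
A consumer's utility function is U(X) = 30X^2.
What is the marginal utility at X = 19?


MU = dU/dX = 30*2*X^(2-1)
MU = 60*X^1
At X = 19:
MU = 60 * 19^1
MU = 60 * 19 = 1140

1140


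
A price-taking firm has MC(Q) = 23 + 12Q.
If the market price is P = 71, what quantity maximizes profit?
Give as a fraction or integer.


In perfect competition, profit is maximized where P = MC.
71 = 23 + 12Q
48 = 12Q
Q* = 48/12 = 4

4


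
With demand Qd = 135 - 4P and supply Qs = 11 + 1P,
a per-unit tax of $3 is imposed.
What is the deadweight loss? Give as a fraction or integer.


Pre-tax equilibrium quantity: Q* = 179/5
Post-tax equilibrium quantity: Q_tax = 167/5
Reduction in quantity: Q* - Q_tax = 12/5
DWL = (1/2) * tax * (Q* - Q_tax)
DWL = (1/2) * 3 * 12/5 = 18/5

18/5


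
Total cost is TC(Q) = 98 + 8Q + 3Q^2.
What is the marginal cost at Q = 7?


MC = dTC/dQ = 8 + 2*3*Q
At Q = 7:
MC = 8 + 6*7
MC = 8 + 42 = 50

50


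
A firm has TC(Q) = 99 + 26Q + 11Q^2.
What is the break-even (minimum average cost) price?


AC(Q) = 99/Q + 26 + 11Q
To minimize: dAC/dQ = -99/Q^2 + 11 = 0
Q^2 = 99/11 = 9
Q* = 3
Min AC = 99/3 + 26 + 11*3
Min AC = 33 + 26 + 33 = 92

92


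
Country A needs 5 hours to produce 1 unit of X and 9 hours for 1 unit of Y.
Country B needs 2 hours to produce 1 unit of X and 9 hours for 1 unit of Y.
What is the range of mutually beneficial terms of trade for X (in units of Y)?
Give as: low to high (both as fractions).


Opportunity cost of X for Country A = hours_X / hours_Y = 5/9 = 5/9 units of Y
Opportunity cost of X for Country B = hours_X / hours_Y = 2/9 = 2/9 units of Y
Terms of trade must be between the two opportunity costs.
Range: 2/9 to 5/9

2/9 to 5/9


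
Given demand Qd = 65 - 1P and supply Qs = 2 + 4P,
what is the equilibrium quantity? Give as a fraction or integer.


First find equilibrium price:
65 - 1P = 2 + 4P
P* = 63/5 = 63/5
Then substitute into demand:
Q* = 65 - 1 * 63/5 = 262/5

262/5


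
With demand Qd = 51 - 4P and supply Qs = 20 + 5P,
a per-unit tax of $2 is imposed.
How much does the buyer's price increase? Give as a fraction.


With a per-unit tax, the buyer's price increase depends on relative slopes.
Supply slope: d = 5, Demand slope: b = 4
Buyer's price increase = d * tax / (b + d)
= 5 * 2 / (4 + 5)
= 10 / 9 = 10/9

10/9


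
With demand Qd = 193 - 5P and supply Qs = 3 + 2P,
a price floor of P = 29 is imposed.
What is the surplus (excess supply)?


At P = 29:
Qd = 193 - 5*29 = 48
Qs = 3 + 2*29 = 61
Surplus = Qs - Qd = 61 - 48 = 13

13


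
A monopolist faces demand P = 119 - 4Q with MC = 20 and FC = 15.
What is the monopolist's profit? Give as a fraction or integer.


MR = MC: 119 - 8Q = 20
Q* = 99/8
P* = 119 - 4*99/8 = 139/2
Profit = (P* - MC)*Q* - FC
= (139/2 - 20)*99/8 - 15
= 99/2*99/8 - 15
= 9801/16 - 15 = 9561/16

9561/16


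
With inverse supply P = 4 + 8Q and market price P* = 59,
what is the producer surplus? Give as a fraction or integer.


Minimum supply price (at Q=0): P_min = 4
Quantity supplied at P* = 59:
Q* = (59 - 4)/8 = 55/8
PS = (1/2) * Q* * (P* - P_min)
PS = (1/2) * 55/8 * (59 - 4)
PS = (1/2) * 55/8 * 55 = 3025/16

3025/16


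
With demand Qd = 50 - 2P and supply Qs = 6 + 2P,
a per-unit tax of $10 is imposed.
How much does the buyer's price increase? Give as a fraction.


With a per-unit tax, the buyer's price increase depends on relative slopes.
Supply slope: d = 2, Demand slope: b = 2
Buyer's price increase = d * tax / (b + d)
= 2 * 10 / (2 + 2)
= 20 / 4 = 5

5


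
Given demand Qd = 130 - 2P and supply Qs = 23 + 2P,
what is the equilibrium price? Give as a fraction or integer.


At equilibrium, Qd = Qs.
130 - 2P = 23 + 2P
130 - 23 = 2P + 2P
107 = 4P
P* = 107/4 = 107/4

107/4


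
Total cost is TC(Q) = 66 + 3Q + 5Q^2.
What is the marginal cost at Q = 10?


MC = dTC/dQ = 3 + 2*5*Q
At Q = 10:
MC = 3 + 10*10
MC = 3 + 100 = 103

103


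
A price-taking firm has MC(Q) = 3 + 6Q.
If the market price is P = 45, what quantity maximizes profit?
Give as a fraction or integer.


In perfect competition, profit is maximized where P = MC.
45 = 3 + 6Q
42 = 6Q
Q* = 42/6 = 7

7


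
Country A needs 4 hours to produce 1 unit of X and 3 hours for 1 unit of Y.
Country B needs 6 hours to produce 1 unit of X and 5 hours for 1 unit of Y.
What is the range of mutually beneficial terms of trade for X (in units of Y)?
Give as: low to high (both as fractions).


Opportunity cost of X for Country A = hours_X / hours_Y = 4/3 = 4/3 units of Y
Opportunity cost of X for Country B = hours_X / hours_Y = 6/5 = 6/5 units of Y
Terms of trade must be between the two opportunity costs.
Range: 6/5 to 4/3

6/5 to 4/3


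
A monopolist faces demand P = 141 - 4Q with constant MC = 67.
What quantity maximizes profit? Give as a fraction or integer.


TR = P*Q = (141 - 4Q)Q = 141Q - 4Q^2
MR = dTR/dQ = 141 - 8Q
Set MR = MC:
141 - 8Q = 67
74 = 8Q
Q* = 74/8 = 37/4

37/4


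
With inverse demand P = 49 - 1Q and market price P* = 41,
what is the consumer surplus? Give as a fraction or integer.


Maximum willingness to pay (at Q=0): P_max = 49
Quantity demanded at P* = 41:
Q* = (49 - 41)/1 = 8
CS = (1/2) * Q* * (P_max - P*)
CS = (1/2) * 8 * (49 - 41)
CS = (1/2) * 8 * 8 = 32

32


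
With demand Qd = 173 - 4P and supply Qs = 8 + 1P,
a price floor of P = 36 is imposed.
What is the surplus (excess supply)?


At P = 36:
Qd = 173 - 4*36 = 29
Qs = 8 + 1*36 = 44
Surplus = Qs - Qd = 44 - 29 = 15

15


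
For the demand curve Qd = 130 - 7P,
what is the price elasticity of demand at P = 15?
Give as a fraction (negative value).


dQ/dP = -7
At P = 15: Q = 130 - 7*15 = 25
E = (dQ/dP)(P/Q) = (-7)(15/25) = -21/5

-21/5


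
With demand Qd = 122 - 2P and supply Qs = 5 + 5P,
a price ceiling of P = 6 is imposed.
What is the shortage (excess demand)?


At P = 6:
Qd = 122 - 2*6 = 110
Qs = 5 + 5*6 = 35
Shortage = Qd - Qs = 110 - 35 = 75

75
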